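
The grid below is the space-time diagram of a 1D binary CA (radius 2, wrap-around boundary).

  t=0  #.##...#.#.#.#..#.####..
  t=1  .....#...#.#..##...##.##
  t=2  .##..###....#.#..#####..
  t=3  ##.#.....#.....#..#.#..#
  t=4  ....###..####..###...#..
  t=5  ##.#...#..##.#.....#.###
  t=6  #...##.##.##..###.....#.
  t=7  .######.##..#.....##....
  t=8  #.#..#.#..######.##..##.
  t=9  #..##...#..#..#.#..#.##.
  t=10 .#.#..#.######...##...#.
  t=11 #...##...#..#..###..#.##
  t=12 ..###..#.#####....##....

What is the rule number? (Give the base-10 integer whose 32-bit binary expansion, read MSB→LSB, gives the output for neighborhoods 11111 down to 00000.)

  #####|.  b31=0 t=2,i=19
  ####.|#  b30=1 t=0,i=20
  ###.#|.  b29=0 t=3,i=1
  ###..|.  b28=0 t=0,i=21
  ##.##|#  b27=1 t=1,i=21
  ##.#.|.  b26=0 t=3,i=2
  ##..#|#  b25=1 t=0,i=22
  ##...|.  b24=0 t=0,i=4
  #.###|.  b23=0 t=0,i=18
  #.##.|.  b22=0 t=0,i=2
  #.#.#|#  b21=1 t=0,i=9
  #.#..|.  b20=0 t=0,i=13
  #..##|.  b19=0 t=1,i=13
  #..#.|#  b18=1 t=0,i=15
  #...#|#  b17=1 t=0,i=5
  #....|#  b16=1 t=1,i=1
  .####|#  b15=1 t=0,i=19
  .###.|.  b14=0 t=2,i=6
  .##.#|#  b13=1 t=1,i=20
  .##..|.  b12=0 t=0,i=3
  .#.##|.  b11=0 t=0,i=1
  .#.#.|.  b10=0 t=0,i=8
  .#..#|#  b9=1 t=0,i=14
  .#...|#  b8=1 t=1,i=6
  ..###|.  b7=0 t=2,i=5
  ..##.|#  b6=1 t=1,i=14
  ..#.#|.  b5=0 t=0,i=0
  ..#..|#  b4=1 t=1,i=5
  ...##|#  b3=1 t=1,i=18
  ...#.|.  b2=0 t=0,i=6
  ....#|.  b1=0 t=1,i=3
  .....|#  b0=1 t=1,i=2
  bits 01001010001001111010001101011001 = 1244111705

1244111705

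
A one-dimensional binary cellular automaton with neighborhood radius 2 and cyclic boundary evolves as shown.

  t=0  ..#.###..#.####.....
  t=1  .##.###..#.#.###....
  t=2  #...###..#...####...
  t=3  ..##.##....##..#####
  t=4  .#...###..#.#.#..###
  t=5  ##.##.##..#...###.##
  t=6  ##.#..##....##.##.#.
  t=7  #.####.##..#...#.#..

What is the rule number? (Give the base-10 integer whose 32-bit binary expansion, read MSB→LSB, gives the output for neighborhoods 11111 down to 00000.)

  ##### -> #   bit 31 = 1  t=3,i=17
  ####. -> #   bit 30 = 1  t=0,i=13
  ###.# -> #   bit 29 = 1  t=4,i=19
  ###.. -> #   bit 28 = 1  t=0,i=6
  ##.## -> .   bit 27 = 0  t=1,i=3
  ##.#. -> #   bit 26 = 1  t=4,i=0
  ##..# -> .   bit 25 = 0  t=0,i=7
  ##... -> #   bit 24 = 1  t=0,i=15
  #.### -> #   bit 23 = 1  t=0,i=4
  #.##. -> #   bit 22 = 1  t=3,i=5
  #.#.# -> .   bit 21 = 0  t=1,i=11
  #.#.. -> #   bit 20 = 1  t=4,i=1
  #..## -> #   bit 19 = 1  t=3,i=1
  #..#. -> .   bit 18 = 0  t=0,i=8
  #...# -> #   bit 17 = 1  t=2,i=2
  #.... -> .   bit 16 = 0  t=0,i=16
  .#### -> .   bit 15 = 0  t=0,i=12
  .###. -> #   bit 14 = 1  t=0,i=5
  .##.# -> .   bit 13 = 0  t=1,i=2
  .##.. -> #   bit 12 = 1  t=3,i=6
  .#.## -> .   bit 11 = 0  t=0,i=3
  .#.#. -> .   bit 10 = 0  t=1,i=10
  .#..# -> #   bit 9 = 1  t=4,i=15
  .#... -> .   bit 8 = 0  t=2,i=1
  ..### -> .   bit 7 = 0  t=2,i=4
  ..##. -> .   bit 6 = 0  t=1,i=1
  ..#.# -> #   bit 5 = 1  t=0,i=2
  ..#.. -> .   bit 4 = 0  t=2,i=0
  ...## -> #   bit 3 = 1  t=1,i=0
  ...#. -> #   bit 2 = 1  t=0,i=1
  ....# -> .   bit 1 = 0  t=0,i=0
  ..... -> .   bit 0 = 0  t=0,i=17
  bits 11110101110110100101001000101100 = 4124725804

4124725804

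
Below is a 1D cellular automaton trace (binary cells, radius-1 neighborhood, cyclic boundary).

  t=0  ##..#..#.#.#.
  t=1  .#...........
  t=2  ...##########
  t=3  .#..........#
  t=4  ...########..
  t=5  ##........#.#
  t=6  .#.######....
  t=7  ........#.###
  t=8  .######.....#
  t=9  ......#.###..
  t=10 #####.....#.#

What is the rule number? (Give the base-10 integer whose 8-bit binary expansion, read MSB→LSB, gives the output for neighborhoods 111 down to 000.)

65

  ### -> .   bit 7 = 0  t=2,i=4
  ##. -> #   bit 6 = 1  t=0,i=1
  #.# -> .   bit 5 = 0  t=0,i=8
  #.. -> .   bit 4 = 0  t=0,i=2
  .## -> .   bit 3 = 0  t=0,i=0
  .#. -> .   bit 2 = 0  t=0,i=4
  ..# -> .   bit 1 = 0  t=0,i=3
  ... -> #   bit 0 = 1  t=1,i=3
  bits 01000001 = 65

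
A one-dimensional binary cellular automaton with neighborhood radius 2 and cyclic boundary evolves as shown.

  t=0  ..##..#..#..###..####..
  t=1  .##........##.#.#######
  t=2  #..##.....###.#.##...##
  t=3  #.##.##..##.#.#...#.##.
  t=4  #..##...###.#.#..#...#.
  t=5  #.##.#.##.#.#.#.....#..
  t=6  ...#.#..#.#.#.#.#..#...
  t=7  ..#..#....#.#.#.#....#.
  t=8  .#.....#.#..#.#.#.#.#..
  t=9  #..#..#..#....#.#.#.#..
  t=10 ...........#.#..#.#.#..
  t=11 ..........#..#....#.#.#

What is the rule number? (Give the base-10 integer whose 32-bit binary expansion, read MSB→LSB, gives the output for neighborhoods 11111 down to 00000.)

2042208460

  ##### -> .   bit 31 = 0  t=1,i=18
  ####. -> #   bit 30 = 1  t=0,i=19
  ###.# -> #   bit 29 = 1  t=1,i=22
  ###.. -> #   bit 28 = 1  t=0,i=14
  ##.## -> #   bit 27 = 1  t=1,i=0
  ##.#. -> .   bit 26 = 0  t=1,i=13
  ##..# -> .   bit 25 = 0  t=0,i=4
  ##... -> #   bit 24 = 1  t=0,i=21
  #.### -> #   bit 23 = 1  t=1,i=16
  #.##. -> .   bit 22 = 0  t=1,i=1
  #.#.# -> #   bit 21 = 1  t=1,i=14
  #.#.. -> #   bit 20 = 1  t=3,i=14
  #..## -> #   bit 19 = 1  t=0,i=11
  #..#. -> .   bit 18 = 0  t=0,i=5
  #...# -> .   bit 17 = 0  t=2,i=19
  #.... -> #   bit 16 = 1  t=0,i=22
  .#### -> #   bit 15 = 1  t=0,i=18
  .###. -> .   bit 14 = 0  t=0,i=13
  .##.# -> #   bit 13 = 1  t=1,i=12
  .##.. -> .   bit 12 = 0  t=0,i=3
  .#.## -> .   bit 11 = 0  t=1,i=15
  .#.#. -> .   bit 10 = 0  t=3,i=13
  .#..# -> .   bit 9 = 0  t=0,i=7
  .#... -> .   bit 8 = 0  t=3,i=15
  ..### -> #   bit 7 = 1  t=0,i=12
  ..##. -> #   bit 6 = 1  t=0,i=2
  ..#.# -> .   bit 5 = 0  t=3,i=18
  ..#.. -> .   bit 4 = 0  t=0,i=6
  ...## -> #   bit 3 = 1  t=0,i=1
  ...#. -> #   bit 2 = 1  t=3,i=17
  ....# -> .   bit 1 = 0  t=0,i=0
  ..... -> .   bit 0 = 0  t=1,i=5
  bits 01111001101110011010000011001100 = 2042208460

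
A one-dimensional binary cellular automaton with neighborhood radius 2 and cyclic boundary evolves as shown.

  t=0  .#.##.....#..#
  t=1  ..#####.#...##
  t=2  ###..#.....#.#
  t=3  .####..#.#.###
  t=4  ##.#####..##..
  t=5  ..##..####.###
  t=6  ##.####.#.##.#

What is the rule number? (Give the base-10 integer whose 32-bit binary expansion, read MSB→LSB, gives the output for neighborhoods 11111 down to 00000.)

  nb #####: next=.  (t=1,i=4, bit31=0)
  nb ####.: next=#  (t=1,i=5, bit30=1)
  nb ###.#: next=.  (t=1,i=6, bit29=0)
  nb ###..: next=#  (t=2,i=2, bit28=1)
  nb ##.##: next=#  (t=3,i=0, bit27=1)
  nb ##.#.: next=.  (t=1,i=7, bit26=0)
  nb ##..#: next=#  (t=1,i=0, bit25=1)
  nb ##...: next=#  (t=0,i=5, bit24=1)
  nb #.###: next=#  (t=2,i=13, bit23=1)
  nb #.##.: next=#  (t=0,i=3, bit22=1)
  nb #.#.#: next=.  (t=0,i=1, bit21=0)
  nb #.#..: next=.  (t=1,i=8, bit20=0)
  nb #..##: next=#  (t=1,i=1, bit19=1)
  nb #..#.: next=#  (t=0,i=12, bit18=1)
  nb #...#: next=.  (t=1,i=10, bit17=0)
  nb #....: next=#  (t=0,i=6, bit16=1)
  nb .####: next=.  (t=1,i=3, bit15=0)
  nb .###.: next=.  (t=3,i=12, bit14=0)
  nb .##.#: next=.  (t=4,i=1, bit13=0)
  nb .##..: next=#  (t=0,i=4, bit12=1)
  nb .#.##: next=#  (t=0,i=2, bit11=1)
  nb .#.#.: next=.  (t=0,i=0, bit10=0)
  nb .#..#: next=.  (t=0,i=11, bit9=0)
  nb .#...: next=.  (t=1,i=9, bit8=0)
  nb ..###: next=#  (t=1,i=2, bit7=1)
  nb ..##.: next=.  (t=1,i=12, bit6=0)
  nb ..#.#: next=#  (t=0,i=13, bit5=1)
  nb ..#..: next=.  (t=0,i=10, bit4=0)
  nb ...##: next=#  (t=1,i=11, bit3=1)
  nb ...#.: next=.  (t=0,i=9, bit2=0)
  nb ....#: next=#  (t=0,i=8, bit1=1)
  nb .....: next=.  (t=0,i=7, bit0=0)
  bits 01011011110011010001100010101010 = 1540167850

1540167850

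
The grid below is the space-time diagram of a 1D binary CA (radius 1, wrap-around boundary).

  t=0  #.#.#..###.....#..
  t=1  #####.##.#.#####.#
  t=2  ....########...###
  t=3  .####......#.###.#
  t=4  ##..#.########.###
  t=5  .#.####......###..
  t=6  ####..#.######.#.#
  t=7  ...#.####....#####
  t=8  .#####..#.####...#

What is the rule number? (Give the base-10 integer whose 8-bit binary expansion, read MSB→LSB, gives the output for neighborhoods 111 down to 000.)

111

  [7] ### => .  t=0,i=8
  [6] ##. => #  t=0,i=9
  [5] #.# => #  t=0,i=1
  [4] #.. => .  t=0,i=5
  [3] .## => #  t=0,i=7
  [2] .#. => #  t=0,i=0
  [1] ..# => #  t=0,i=6
  [0] ... => #  t=0,i=11
  bits 01101111 = 111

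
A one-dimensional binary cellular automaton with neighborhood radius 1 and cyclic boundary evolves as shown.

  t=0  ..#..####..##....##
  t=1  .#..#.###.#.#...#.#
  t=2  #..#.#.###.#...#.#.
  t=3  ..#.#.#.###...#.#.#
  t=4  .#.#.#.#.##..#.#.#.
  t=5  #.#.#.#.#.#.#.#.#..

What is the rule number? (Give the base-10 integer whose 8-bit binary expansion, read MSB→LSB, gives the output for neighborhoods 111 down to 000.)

226

  nb ###: next=#  (t=0,i=6, bit7=1)
  nb ##.: next=#  (t=0,i=8, bit6=1)
  nb #.#: next=#  (t=1,i=0, bit5=1)
  nb #..: next=.  (t=0,i=0, bit4=0)
  nb .##: next=.  (t=0,i=5, bit3=0)
  nb .#.: next=.  (t=0,i=2, bit2=0)
  nb ..#: next=#  (t=0,i=1, bit1=1)
  nb ...: next=.  (t=0,i=14, bit0=0)
  bits 11100010 = 226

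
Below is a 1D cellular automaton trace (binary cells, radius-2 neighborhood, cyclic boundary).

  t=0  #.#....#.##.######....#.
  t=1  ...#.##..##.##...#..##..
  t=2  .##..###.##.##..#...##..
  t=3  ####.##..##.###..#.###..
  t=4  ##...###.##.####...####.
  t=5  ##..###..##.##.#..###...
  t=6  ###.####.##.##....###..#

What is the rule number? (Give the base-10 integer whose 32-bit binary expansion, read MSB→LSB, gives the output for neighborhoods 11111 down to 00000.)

314634702

  #####|.  b31=0 t=0,i=14
  ####.|.  b30=0 t=0,i=16
  ###.#|.  b29=0 t=2,i=7
  ###..|#  b28=1 t=0,i=17
  ##.##|.  b27=0 t=0,i=11
  ##.#.|.  b26=0 t=5,i=14
  ##..#|#  b25=1 t=1,i=7
  ##...|.  b24=0 t=0,i=18
  #.###|#  b23=1 t=0,i=12
  #.##.|#  b22=1 t=0,i=9
  #.#.#|.  b21=0 t=0,i=0
  #.#..|.  b20=0 t=0,i=2
  #..##|.  b19=0 t=1,i=8
  #..#.|.  b18=0 t=2,i=15
  #...#|.  b17=0 t=1,i=15
  #....|.  b16=0 t=0,i=4
  .####|#  b15=1 t=0,i=13
  .###.|#  b14=1 t=2,i=6
  .##.#|#  b13=1 t=0,i=10
  .##..|#  b12=1 t=1,i=6
  .#.##|.  b11=0 t=0,i=8
  .#.#.|.  b10=0 t=0,i=1
  .#..#|.  b9=0 t=1,i=18
  .#...|#  b8=1 t=0,i=3
  ..###|#  b7=1 t=2,i=5
  ..##.|#  b6=1 t=1,i=9
  ..#.#|.  b5=0 t=0,i=7
  ..#..|.  b4=0 t=1,i=17
  ...##|#  b3=1 t=2,i=0
  ...#.|#  b2=1 t=0,i=6
  ....#|#  b1=1 t=0,i=5
  .....|.  b0=0 t=1,i=0
  bits 00010010110000001111000111001110 = 314634702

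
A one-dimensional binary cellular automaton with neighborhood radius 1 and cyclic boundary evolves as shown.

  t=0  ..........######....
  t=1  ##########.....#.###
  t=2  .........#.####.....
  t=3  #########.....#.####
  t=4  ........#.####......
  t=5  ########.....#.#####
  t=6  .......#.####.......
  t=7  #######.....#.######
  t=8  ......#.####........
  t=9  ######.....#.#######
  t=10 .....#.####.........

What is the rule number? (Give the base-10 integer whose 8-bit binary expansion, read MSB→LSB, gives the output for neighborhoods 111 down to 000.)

  ###|.  b7=0 t=0,i=11
  ##.|#  b6=1 t=0,i=15
  #.#|.  b5=0 t=1,i=16
  #..|.  b4=0 t=0,i=16
  .##|.  b3=0 t=0,i=10
  .#.|.  b2=0 t=1,i=15
  ..#|#  b1=1 t=0,i=9
  ...|#  b0=1 t=0,i=0
  bits 01000011 = 67

67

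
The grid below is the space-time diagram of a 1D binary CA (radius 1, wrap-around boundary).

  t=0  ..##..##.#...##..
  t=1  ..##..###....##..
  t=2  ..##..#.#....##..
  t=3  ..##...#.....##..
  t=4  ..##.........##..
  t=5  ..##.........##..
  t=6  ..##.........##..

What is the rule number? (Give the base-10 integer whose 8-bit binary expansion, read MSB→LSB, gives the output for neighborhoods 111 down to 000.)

  nb ###: next=.  (t=1,i=7, bit7=0)
  nb ##.: next=#  (t=0,i=3, bit6=1)
  nb #.#: next=#  (t=0,i=8, bit5=1)
  nb #..: next=.  (t=0,i=4, bit4=0)
  nb .##: next=#  (t=0,i=2, bit3=1)
  nb .#.: next=.  (t=0,i=9, bit2=0)
  nb ..#: next=.  (t=0,i=1, bit1=0)
  nb ...: next=.  (t=0,i=0, bit0=0)
  bits 01101000 = 104

104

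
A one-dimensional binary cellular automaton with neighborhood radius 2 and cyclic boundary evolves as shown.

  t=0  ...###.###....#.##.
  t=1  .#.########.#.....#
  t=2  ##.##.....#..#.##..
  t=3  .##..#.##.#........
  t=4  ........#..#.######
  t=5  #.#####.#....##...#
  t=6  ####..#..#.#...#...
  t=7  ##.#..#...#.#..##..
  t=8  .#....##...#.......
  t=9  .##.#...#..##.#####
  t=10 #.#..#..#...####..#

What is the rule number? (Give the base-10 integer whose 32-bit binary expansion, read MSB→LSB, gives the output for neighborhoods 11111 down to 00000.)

966845843

  ##### -> .   bit 31 = 0  t=1,i=5
  ####. -> .   bit 30 = 0  t=1,i=9
  ###.# -> #   bit 29 = 1  t=0,i=5
  ###.. -> #   bit 28 = 1  t=0,i=9
  ##.## -> #   bit 27 = 1  t=0,i=6
  ##.#. -> .   bit 26 = 0  t=1,i=11
  ##..# -> .   bit 25 = 0  t=2,i=17
  ##... -> #   bit 24 = 1  t=0,i=10
  #.### -> #   bit 23 = 1  t=0,i=7
  #.##. -> .   bit 22 = 0  t=0,i=16
  #.#.# -> #   bit 21 = 1  t=1,i=1
  #.#.. -> .   bit 20 = 0  t=1,i=12
  #..## -> .   bit 19 = 0  t=2,i=18
  #..#. -> .   bit 18 = 0  t=2,i=12
  #...# -> .   bit 17 = 0  t=5,i=16
  #.... -> .   bit 16 = 0  t=0,i=0
  .#### -> #   bit 15 = 1  t=1,i=4
  .###. -> #   bit 14 = 1  t=0,i=4
  .##.# -> #   bit 13 = 1  t=2,i=1
  .##.. -> .   bit 12 = 0  t=0,i=17
  .#.## -> .   bit 11 = 0  t=0,i=15
  .#.#. -> #   bit 10 = 1  t=1,i=0
  .#..# -> .   bit 9 = 0  t=2,i=11
  .#... -> #   bit 8 = 1  t=1,i=13
  ..### -> #   bit 7 = 1  t=0,i=3
  ..##. -> .   bit 6 = 0  t=2,i=0
  ..#.# -> .   bit 5 = 0  t=0,i=14
  ..#.. -> #   bit 4 = 1  t=2,i=10
  ...## -> .   bit 3 = 0  t=0,i=2
  ...#. -> .   bit 2 = 0  t=0,i=13
  ....# -> #   bit 1 = 1  t=0,i=1
  ..... -> #   bit 0 = 1  t=1,i=15
  bits 00111001101000001110010110010011 = 966845843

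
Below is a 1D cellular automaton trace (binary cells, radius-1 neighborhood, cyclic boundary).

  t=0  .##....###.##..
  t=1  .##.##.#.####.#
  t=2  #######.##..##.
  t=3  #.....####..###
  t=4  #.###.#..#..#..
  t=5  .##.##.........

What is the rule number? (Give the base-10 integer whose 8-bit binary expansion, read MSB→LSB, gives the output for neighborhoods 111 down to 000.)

105

  nb ###: next=.  (t=0,i=8, bit7=0)
  nb ##.: next=#  (t=0,i=2, bit6=1)
  nb #.#: next=#  (t=0,i=10, bit5=1)
  nb #..: next=.  (t=0,i=3, bit4=0)
  nb .##: next=#  (t=0,i=1, bit3=1)
  nb .#.: next=.  (t=1,i=7, bit2=0)
  nb ..#: next=.  (t=0,i=0, bit1=0)
  nb ...: next=#  (t=0,i=4, bit0=1)
  bits 01101001 = 105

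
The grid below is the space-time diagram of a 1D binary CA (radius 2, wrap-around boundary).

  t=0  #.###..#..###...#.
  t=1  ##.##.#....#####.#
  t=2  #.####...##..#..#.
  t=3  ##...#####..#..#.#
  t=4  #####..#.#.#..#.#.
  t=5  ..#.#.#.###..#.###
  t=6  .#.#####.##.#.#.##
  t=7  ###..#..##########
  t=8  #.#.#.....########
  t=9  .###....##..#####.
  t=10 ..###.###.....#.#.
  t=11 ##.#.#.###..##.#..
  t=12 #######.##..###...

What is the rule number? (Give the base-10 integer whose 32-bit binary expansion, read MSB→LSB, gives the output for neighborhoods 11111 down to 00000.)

2640735310

  [31] ##### => #  t=1,i=13
  [30] ####. => .  t=1,i=14
  [29] ###.# => .  t=1,i=1
  [28] ###.. => #  t=0,i=4
  [27] ##.## => #  t=1,i=2
  [26] ##.#. => #  t=1,i=5
  [25] ##..# => .  t=0,i=5
  [24] ##... => #  t=0,i=13
  [23] #.### => .  t=0,i=2
  [22] #.##. => #  t=1,i=3
  [21] #.#.# => #  t=0,i=0
  [20] #.#.. => .  t=1,i=6
  [19] #..## => .  t=0,i=9
  [18] #..#. => #  t=0,i=6
  [17] #...# => #  t=0,i=14
  [16] #.... => .  t=1,i=8
  [15] .#### => .  t=1,i=12
  [14] .###. => #  t=0,i=3
  [13] .##.# => #  t=1,i=4
  [12] .##.. => .  t=2,i=10
  [11] .#.## => #  t=0,i=1
  [10] .#.#. => #  t=0,i=17
  [9] .#..# => .  t=0,i=8
  [8] .#... => .  t=1,i=7
  [7] ..### => .  t=0,i=10
  [6] ..##. => #  t=2,i=9
  [5] ..#.# => .  t=0,i=16
  [4] ..#.. => .  t=0,i=7
  [3] ...## => #  t=1,i=10
  [2] ...#. => #  t=0,i=15
  [1] ....# => #  t=1,i=9
  [0] ..... => .  t=8,i=7
  bits 10011101011001100110110001001110 = 2640735310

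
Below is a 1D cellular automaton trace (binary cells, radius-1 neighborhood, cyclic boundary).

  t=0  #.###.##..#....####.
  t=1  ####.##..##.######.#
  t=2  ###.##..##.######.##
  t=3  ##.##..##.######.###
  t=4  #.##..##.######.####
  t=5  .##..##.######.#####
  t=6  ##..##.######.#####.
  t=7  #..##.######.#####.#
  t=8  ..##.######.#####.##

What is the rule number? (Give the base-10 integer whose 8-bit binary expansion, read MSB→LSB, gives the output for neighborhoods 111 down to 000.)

175

  ###|#  b7=1 t=0,i=3
  ##.|.  b6=0 t=0,i=4
  #.#|#  b5=1 t=0,i=1
  #..|.  b4=0 t=0,i=8
  .##|#  b3=1 t=0,i=2
  .#.|#  b2=1 t=0,i=0
  ..#|#  b1=1 t=0,i=9
  ...|#  b0=1 t=0,i=12
  bits 10101111 = 175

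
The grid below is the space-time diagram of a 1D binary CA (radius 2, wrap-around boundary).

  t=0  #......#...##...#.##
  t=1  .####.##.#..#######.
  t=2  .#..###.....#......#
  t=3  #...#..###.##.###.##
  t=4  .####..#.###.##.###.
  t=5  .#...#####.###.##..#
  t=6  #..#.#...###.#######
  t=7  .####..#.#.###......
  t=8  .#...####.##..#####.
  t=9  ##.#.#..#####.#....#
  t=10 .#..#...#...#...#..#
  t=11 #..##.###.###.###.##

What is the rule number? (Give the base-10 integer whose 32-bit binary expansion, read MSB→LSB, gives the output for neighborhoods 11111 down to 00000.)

  #####|.  b31=0 t=1,i=14
  ####.|.  b30=0 t=1,i=3
  ###.#|#  b29=1 t=1,i=4
  ###..|.  b28=0 t=0,i=0
  ##.##|#  b27=1 t=1,i=5
  ##.#.|.  b26=0 t=1,i=8
  ##..#|#  b25=1 t=1,i=19
  ##...|#  b24=1 t=0,i=1
  #.###|#  b23=1 t=0,i=18
  #.##.|#  b22=1 t=1,i=6
  #.#.#|.  b21=0 t=7,i=9
  #.#..|.  b20=0 t=1,i=9
  #..##|.  b19=0 t=1,i=0
  #..#.|#  b18=1 t=4,i=6
  #...#|#  b17=1 t=0,i=9
  #....|#  b16=1 t=0,i=2
  .####|.  b15=0 t=1,i=2
  .###.|.  b14=0 t=0,i=19
  .##.#|.  b13=0 t=1,i=7
  .##..|#  b12=1 t=0,i=12
  .#.##|#  b11=1 t=0,i=17
  .#.#.|#  b10=1 t=2,i=0
  .#..#|.  b9=0 t=1,i=10
  .#...|.  b8=0 t=0,i=8
  ..###|#  b7=1 t=1,i=1
  ..##.|.  b6=0 t=0,i=11
  ..#.#|#  b5=1 t=0,i=16
  ..#..|#  b4=1 t=0,i=7
  ...##|.  b3=0 t=0,i=10
  ...#.|#  b2=1 t=0,i=6
  ....#|.  b1=0 t=0,i=5
  .....|#  b0=1 t=0,i=3
  bits 00101011110001110001110010110101 = 734469301

734469301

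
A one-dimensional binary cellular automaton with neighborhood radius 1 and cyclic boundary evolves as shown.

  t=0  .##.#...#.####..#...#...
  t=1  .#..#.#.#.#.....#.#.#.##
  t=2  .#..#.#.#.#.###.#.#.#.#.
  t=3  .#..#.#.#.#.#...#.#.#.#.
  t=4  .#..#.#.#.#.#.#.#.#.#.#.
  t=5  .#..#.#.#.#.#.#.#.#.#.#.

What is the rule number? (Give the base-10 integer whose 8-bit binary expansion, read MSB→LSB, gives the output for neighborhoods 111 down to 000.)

  [7] ### => .  t=0,i=11
  [6] ##. => .  t=0,i=2
  [5] #.# => .  t=0,i=3
  [4] #.. => .  t=0,i=5
  [3] .## => #  t=0,i=1
  [2] .#. => #  t=0,i=4
  [1] ..# => .  t=0,i=0
  [0] ... => #  t=0,i=6
  bits 00001101 = 13

13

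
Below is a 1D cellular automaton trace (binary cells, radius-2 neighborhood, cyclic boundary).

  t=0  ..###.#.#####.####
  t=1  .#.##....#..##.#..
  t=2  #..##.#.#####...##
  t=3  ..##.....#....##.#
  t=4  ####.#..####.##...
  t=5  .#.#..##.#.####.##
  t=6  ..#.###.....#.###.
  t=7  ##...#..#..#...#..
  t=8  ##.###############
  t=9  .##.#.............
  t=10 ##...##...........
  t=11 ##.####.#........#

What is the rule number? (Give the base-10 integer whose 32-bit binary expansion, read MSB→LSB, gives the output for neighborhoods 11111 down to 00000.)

  ##### -> .   bit 31 = 0  t=0,i=10
  ####. -> .   bit 30 = 0  t=0,i=11
  ###.# -> #   bit 29 = 1  t=0,i=4
  ###.. -> .   bit 28 = 0  t=0,i=17
  ##.## -> #   bit 27 = 1  t=0,i=13
  ##.#. -> .   bit 26 = 0  t=0,i=5
  ##..# -> .   bit 25 = 0  t=0,i=0
  ##... -> .   bit 24 = 0  t=1,i=5
  #.### -> .   bit 23 = 0  t=0,i=8
  #.##. -> #   bit 22 = 1  t=1,i=3
  #.#.# -> .   bit 21 = 0  t=0,i=6
  #.#.. -> .   bit 20 = 0  t=1,i=15
  #..## -> #   bit 19 = 1  t=0,i=1
  #..#. -> #   bit 18 = 1  t=7,i=7
  #...# -> #   bit 17 = 1  t=1,i=17
  #.... -> #   bit 16 = 1  t=1,i=6
  .#### -> #   bit 15 = 1  t=0,i=9
  .###. -> #   bit 14 = 1  t=0,i=3
  .##.# -> .   bit 13 = 0  t=1,i=13
  .##.. -> #   bit 12 = 1  t=1,i=4
  .#.## -> .   bit 11 = 0  t=0,i=7
  .#.#. -> #   bit 10 = 1  t=5,i=2
  .#..# -> #   bit 9 = 1  t=1,i=10
  .#... -> #   bit 8 = 1  t=1,i=16
  ..### -> .   bit 7 = 0  t=0,i=2
  ..##. -> #   bit 6 = 1  t=1,i=12
  ..#.# -> .   bit 5 = 0  t=1,i=1
  ..#.. -> #   bit 4 = 1  t=1,i=9
  ...## -> #   bit 3 = 1  t=2,i=15
  ...#. -> #   bit 2 = 1  t=1,i=0
  ....# -> .   bit 1 = 0  t=1,i=7
  ..... -> .   bit 0 = 0  t=3,i=6
  bits 00101000010011111101011101011100 = 676321116

676321116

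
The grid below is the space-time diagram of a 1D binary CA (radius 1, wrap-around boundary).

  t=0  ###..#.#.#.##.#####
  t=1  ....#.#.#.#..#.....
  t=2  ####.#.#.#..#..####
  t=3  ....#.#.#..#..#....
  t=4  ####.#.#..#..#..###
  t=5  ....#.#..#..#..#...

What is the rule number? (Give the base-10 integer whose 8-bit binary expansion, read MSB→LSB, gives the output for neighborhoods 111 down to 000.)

35

  ### -> .   bit 7 = 0  t=0,i=0
  ##. -> .   bit 6 = 0  t=0,i=2
  #.# -> #   bit 5 = 1  t=0,i=6
  #.. -> .   bit 4 = 0  t=0,i=3
  .## -> .   bit 3 = 0  t=0,i=11
  .#. -> .   bit 2 = 0  t=0,i=5
  ..# -> #   bit 1 = 1  t=0,i=4
  ... -> #   bit 0 = 1  t=1,i=0
  bits 00100011 = 35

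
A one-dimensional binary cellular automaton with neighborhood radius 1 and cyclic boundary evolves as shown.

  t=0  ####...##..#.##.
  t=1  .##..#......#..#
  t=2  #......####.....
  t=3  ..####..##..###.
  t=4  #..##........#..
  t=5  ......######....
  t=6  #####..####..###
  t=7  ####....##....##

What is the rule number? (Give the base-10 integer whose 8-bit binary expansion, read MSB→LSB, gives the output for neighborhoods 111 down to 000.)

  nb ###: next=#  (t=0,i=1, bit7=1)
  nb ##.: next=.  (t=0,i=3, bit6=0)
  nb #.#: next=#  (t=0,i=12, bit5=1)
  nb #..: next=.  (t=0,i=4, bit4=0)
  nb .##: next=.  (t=0,i=0, bit3=0)
  nb .#.: next=.  (t=0,i=11, bit2=0)
  nb ..#: next=.  (t=0,i=6, bit1=0)
  nb ...: next=#  (t=0,i=5, bit0=1)
  bits 10100001 = 161

161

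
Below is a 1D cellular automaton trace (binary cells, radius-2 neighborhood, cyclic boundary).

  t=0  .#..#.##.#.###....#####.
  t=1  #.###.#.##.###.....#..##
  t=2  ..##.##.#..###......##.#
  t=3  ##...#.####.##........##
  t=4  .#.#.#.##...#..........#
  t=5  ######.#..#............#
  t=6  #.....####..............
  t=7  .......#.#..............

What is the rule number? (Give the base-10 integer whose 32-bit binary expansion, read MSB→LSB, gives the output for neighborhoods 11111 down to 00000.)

  ##### -> .   bit 31 = 0  t=0,i=20
  ####. -> .   bit 30 = 0  t=0,i=21
  ###.# -> .   bit 29 = 0  t=1,i=0
  ###.. -> #   bit 28 = 1  t=0,i=13
  ##.## -> .   bit 27 = 0  t=1,i=1
  ##.#. -> #   bit 26 = 1  t=0,i=8
  ##..# -> #   bit 25 = 1  t=0,i=23
  ##... -> .   bit 24 = 0  t=0,i=14
  #.### -> #   bit 23 = 1  t=0,i=11
  #.##. -> #   bit 22 = 1  t=0,i=6
  #.#.# -> #   bit 21 = 1  t=0,i=9
  #.#.. -> #   bit 20 = 1  t=2,i=8
  #..## -> #   bit 19 = 1  t=1,i=21
  #..#. -> #   bit 18 = 1  t=0,i=0
  #...# -> #   bit 17 = 1  t=3,i=3
  #.... -> .   bit 16 = 0  t=0,i=15
  .#### -> #   bit 15 = 1  t=0,i=19
  .###. -> #   bit 14 = 1  t=0,i=12
  .##.# -> .   bit 13 = 0  t=0,i=7
  .##.. -> .   bit 12 = 0  t=3,i=13
  .#.## -> .   bit 11 = 0  t=0,i=5
  .#.#. -> #   bit 10 = 1  t=4,i=0
  .#..# -> #   bit 9 = 1  t=0,i=2
  .#... -> .   bit 8 = 0  t=4,i=13
  ..### -> .   bit 7 = 0  t=0,i=18
  ..##. -> .   bit 6 = 0  t=2,i=2
  ..#.# -> #   bit 5 = 1  t=0,i=4
  ..#.. -> .   bit 4 = 0  t=0,i=1
  ...## -> .   bit 3 = 0  t=0,i=17
  ...#. -> .   bit 2 = 0  t=1,i=18
  ....# -> .   bit 1 = 0  t=0,i=16
  ..... -> .   bit 0 = 0  t=1,i=16
  bits 00010110111111101100011000100000 = 385795616

385795616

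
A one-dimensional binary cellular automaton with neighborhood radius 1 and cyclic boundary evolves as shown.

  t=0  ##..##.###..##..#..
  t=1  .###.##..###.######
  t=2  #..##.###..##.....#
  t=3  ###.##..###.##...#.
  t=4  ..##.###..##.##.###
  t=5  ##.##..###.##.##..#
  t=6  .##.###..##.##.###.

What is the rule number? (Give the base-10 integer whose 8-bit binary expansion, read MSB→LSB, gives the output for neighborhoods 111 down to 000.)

118

  nb ###: next=.  (t=0,i=8, bit7=0)
  nb ##.: next=#  (t=0,i=1, bit6=1)
  nb #.#: next=#  (t=0,i=6, bit5=1)
  nb #..: next=#  (t=0,i=2, bit4=1)
  nb .##: next=.  (t=0,i=0, bit3=0)
  nb .#.: next=#  (t=0,i=16, bit2=1)
  nb ..#: next=#  (t=0,i=3, bit1=1)
  nb ...: next=.  (t=2,i=14, bit0=0)
  bits 01110110 = 118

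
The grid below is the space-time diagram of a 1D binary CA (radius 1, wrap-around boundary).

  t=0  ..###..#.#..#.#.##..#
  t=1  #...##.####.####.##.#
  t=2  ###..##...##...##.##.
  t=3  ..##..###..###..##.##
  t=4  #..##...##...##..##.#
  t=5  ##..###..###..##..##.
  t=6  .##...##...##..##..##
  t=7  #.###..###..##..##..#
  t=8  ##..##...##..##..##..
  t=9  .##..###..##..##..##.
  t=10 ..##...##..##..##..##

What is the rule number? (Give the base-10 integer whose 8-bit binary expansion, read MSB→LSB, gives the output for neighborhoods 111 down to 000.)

  ###|.  b7=0 t=0,i=3
  ##.|#  b6=1 t=0,i=4
  #.#|#  b5=1 t=0,i=8
  #..|#  b4=1 t=0,i=0
  .##|.  b3=0 t=0,i=2
  .#.|#  b2=1 t=0,i=7
  ..#|.  b1=0 t=0,i=1
  ...|#  b0=1 t=1,i=2
  bits 01110101 = 117

117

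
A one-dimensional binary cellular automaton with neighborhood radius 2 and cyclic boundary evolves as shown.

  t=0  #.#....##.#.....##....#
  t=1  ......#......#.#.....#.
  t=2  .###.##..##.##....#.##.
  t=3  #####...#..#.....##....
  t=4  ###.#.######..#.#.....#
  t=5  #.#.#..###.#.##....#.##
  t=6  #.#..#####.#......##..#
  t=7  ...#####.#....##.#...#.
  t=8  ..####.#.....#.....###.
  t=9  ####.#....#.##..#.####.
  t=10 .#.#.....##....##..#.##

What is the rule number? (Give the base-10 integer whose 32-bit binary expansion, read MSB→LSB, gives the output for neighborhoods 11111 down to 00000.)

  [31] ##### => #  t=3,i=2
  [30] ####. => .  t=3,i=3
  [29] ###.# => #  t=2,i=3
  [28] ###.. => #  t=3,i=4
  [27] ##.## => #  t=2,i=4
  [26] ##.#. => .  t=0,i=1
  [25] ##..# => .  t=2,i=7
  [24] ##... => .  t=0,i=18
  [23] #.### => .  t=4,i=6
  [22] #.##. => .  t=2,i=5
  [21] #.#.# => #  t=4,i=4
  [20] #.#.. => .  t=0,i=2
  [19] #..## => #  t=2,i=0
  [18] #..#. => #  t=3,i=10
  [17] #...# => #  t=3,i=6
  [16] #.... => .  t=0,i=4
  [15] .#### => #  t=3,i=1
  [14] .###. => #  t=2,i=2
  [13] .##.# => .  t=0,i=0
  [12] .##.. => .  t=0,i=17
  [11] .#.## => .  t=2,i=19
  [10] .#.#. => .  t=1,i=14
  [9] .#..# => #  t=3,i=9
  [8] .#... => .  t=0,i=3
  [7] ..### => #  t=2,i=1
  [6] ..##. => .  t=0,i=7
  [5] ..#.# => #  t=1,i=13
  [4] ..#.. => #  t=1,i=6
  [3] ...## => #  t=0,i=6
  [2] ...#. => #  t=1,i=5
  [1] ....# => .  t=0,i=5
  [0] ..... => #  t=0,i=13
  bits 10111000001011101100001010111101 = 3090072253

3090072253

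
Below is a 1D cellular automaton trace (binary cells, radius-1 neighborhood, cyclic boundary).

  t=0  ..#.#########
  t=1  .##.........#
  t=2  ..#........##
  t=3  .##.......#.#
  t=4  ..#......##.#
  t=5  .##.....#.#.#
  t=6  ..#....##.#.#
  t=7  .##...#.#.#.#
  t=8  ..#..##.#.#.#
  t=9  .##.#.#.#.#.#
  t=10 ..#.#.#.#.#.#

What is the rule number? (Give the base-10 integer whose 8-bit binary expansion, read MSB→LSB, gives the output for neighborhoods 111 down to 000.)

  nb ###: next=.  (t=0,i=5, bit7=0)
  nb ##.: next=#  (t=0,i=12, bit6=1)
  nb #.#: next=.  (t=0,i=3, bit5=0)
  nb #..: next=.  (t=0,i=0, bit4=0)
  nb .##: next=.  (t=0,i=4, bit3=0)
  nb .#.: next=#  (t=0,i=2, bit2=1)
  nb ..#: next=#  (t=0,i=1, bit1=1)
  nb ...: next=.  (t=1,i=4, bit0=0)
  bits 01000110 = 70

70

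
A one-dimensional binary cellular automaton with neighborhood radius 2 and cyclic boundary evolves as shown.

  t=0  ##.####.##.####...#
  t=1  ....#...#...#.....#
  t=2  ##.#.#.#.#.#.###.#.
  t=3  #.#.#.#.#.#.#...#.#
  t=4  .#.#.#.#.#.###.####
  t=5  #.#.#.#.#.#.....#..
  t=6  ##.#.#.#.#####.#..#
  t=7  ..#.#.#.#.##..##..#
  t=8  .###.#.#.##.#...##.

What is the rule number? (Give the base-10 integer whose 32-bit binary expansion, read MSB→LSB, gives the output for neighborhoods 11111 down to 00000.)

  ##### -> #   bit 31 = 1  t=6,i=11
  ####. -> .   bit 30 = 0  t=0,i=5
  ###.# -> .   bit 29 = 0  t=0,i=1
  ###.. -> .   bit 28 = 0  t=0,i=14
  ##.## -> .   bit 27 = 0  t=0,i=2
  ##.#. -> #   bit 26 = 1  t=2,i=2
  ##..# -> #   bit 25 = 1  t=7,i=12
  ##... -> .   bit 24 = 0  t=0,i=15
  #.### -> .   bit 23 = 0  t=0,i=3
  #.##. -> #   bit 22 = 1  t=0,i=8
  #.#.# -> .   bit 21 = 0  t=2,i=3
  #.#.. -> #   bit 20 = 1  t=3,i=12
  #..## -> .   bit 19 = 0  t=6,i=17
  #..#. -> #   bit 18 = 1  t=5,i=18
  #...# -> .   bit 17 = 0  t=0,i=16
  #.... -> #   bit 16 = 1  t=1,i=1
  .#### -> #   bit 15 = 1  t=0,i=4
  .###. -> .   bit 14 = 0  t=0,i=0
  .##.# -> .   bit 13 = 0  t=0,i=9
  .##.. -> .   bit 12 = 0  t=7,i=11
  .#.## -> #   bit 11 = 1  t=2,i=12
  .#.#. -> #   bit 10 = 1  t=2,i=4
  .#..# -> .   bit 9 = 0  t=5,i=17
  .#... -> #   bit 8 = 1  t=1,i=0
  ..### -> #   bit 7 = 1  t=0,i=18
  ..##. -> .   bit 6 = 0  t=7,i=14
  ..#.# -> #   bit 5 = 1  t=3,i=16
  ..#.. -> .   bit 4 = 0  t=1,i=4
  ...## -> .   bit 3 = 0  t=0,i=17
  ...#. -> #   bit 2 = 1  t=1,i=3
  ....# -> .   bit 1 = 0  t=1,i=2
  ..... -> #   bit 0 = 1  t=1,i=15
  bits 10000110010101011000110110100101 = 2253753765

2253753765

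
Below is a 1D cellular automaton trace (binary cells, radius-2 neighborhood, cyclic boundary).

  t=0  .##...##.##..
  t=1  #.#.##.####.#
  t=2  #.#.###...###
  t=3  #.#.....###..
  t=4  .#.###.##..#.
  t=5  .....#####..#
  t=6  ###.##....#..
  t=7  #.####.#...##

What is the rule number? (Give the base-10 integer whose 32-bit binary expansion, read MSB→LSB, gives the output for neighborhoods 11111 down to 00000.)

  nb #####: next=.  (t=5,i=7, bit31=0)
  nb ####.: next=.  (t=1,i=9, bit30=0)
  nb ###.#: next=#  (t=1,i=10, bit29=1)
  nb ###..: next=.  (t=2,i=6, bit28=0)
  nb ##.##: next=#  (t=0,i=8, bit27=1)
  nb ##.#.: next=.  (t=1,i=1, bit26=0)
  nb ##..#: next=#  (t=3,i=11, bit25=1)
  nb ##...: next=.  (t=0,i=3, bit24=0)
  nb #.###: next=.  (t=1,i=7, bit23=0)
  nb #.##.: next=#  (t=0,i=9, bit22=1)
  nb #.#.#: next=#  (t=1,i=2, bit21=1)
  nb #.#..: next=.  (t=3,i=2, bit20=0)
  nb #..##: next=#  (t=6,i=12, bit19=1)
  nb #..#.: next=.  (t=3,i=12, bit18=0)
  nb #...#: next=#  (t=0,i=4, bit17=1)
  nb #....: next=#  (t=3,i=4, bit16=1)
  nb .####: next=.  (t=1,i=8, bit15=0)
  nb .###.: next=.  (t=2,i=5, bit14=0)
  nb .##.#: next=#  (t=0,i=7, bit13=1)
  nb .##..: next=#  (t=0,i=2, bit12=1)
  nb .#.##: next=.  (t=1,i=3, bit11=0)
  nb .#.#.: next=#  (t=3,i=1, bit10=1)
  nb .#..#: next=#  (t=4,i=12, bit9=1)
  nb .#...: next=#  (t=3,i=3, bit8=1)
  nb ..###: next=#  (t=2,i=10, bit7=1)
  nb ..##.: next=.  (t=0,i=1, bit6=0)
  nb ..#.#: next=.  (t=3,i=0, bit5=0)
  nb ..#..: next=.  (t=4,i=11, bit4=0)
  nb ...##: next=#  (t=0,i=0, bit3=1)
  nb ...#.: next=.  (t=6,i=9, bit2=0)
  nb ....#: next=.  (t=3,i=6, bit1=0)
  nb .....: next=#  (t=3,i=5, bit0=1)
  bits 00101010011010110011011110001001 = 711669641

711669641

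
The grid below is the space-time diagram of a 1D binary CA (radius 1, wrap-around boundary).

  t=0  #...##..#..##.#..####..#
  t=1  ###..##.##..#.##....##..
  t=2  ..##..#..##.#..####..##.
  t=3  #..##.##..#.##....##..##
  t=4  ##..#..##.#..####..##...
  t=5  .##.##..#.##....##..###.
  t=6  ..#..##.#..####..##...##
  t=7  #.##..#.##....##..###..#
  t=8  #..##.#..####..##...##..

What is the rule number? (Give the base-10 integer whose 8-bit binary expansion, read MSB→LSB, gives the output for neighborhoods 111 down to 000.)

85

  ### -> .   bit 7 = 0  t=0,i=18
  ##. -> #   bit 6 = 1  t=0,i=0
  #.# -> .   bit 5 = 0  t=0,i=13
  #.. -> #   bit 4 = 1  t=0,i=1
  .## -> .   bit 3 = 0  t=0,i=4
  .#. -> #   bit 2 = 1  t=0,i=8
  ..# -> .   bit 1 = 0  t=0,i=3
  ... -> #   bit 0 = 1  t=0,i=2
  bits 01010101 = 85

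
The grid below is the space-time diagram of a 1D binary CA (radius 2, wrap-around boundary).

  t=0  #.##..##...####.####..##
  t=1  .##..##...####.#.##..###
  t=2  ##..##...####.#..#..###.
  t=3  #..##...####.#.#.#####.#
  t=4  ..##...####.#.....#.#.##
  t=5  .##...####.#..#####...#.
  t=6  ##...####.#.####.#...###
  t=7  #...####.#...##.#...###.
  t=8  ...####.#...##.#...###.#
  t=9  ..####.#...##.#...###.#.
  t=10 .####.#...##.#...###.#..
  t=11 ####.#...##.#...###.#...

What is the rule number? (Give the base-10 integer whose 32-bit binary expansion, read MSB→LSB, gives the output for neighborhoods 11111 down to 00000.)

  nb #####: next=.  (t=3,i=19, bit31=0)
  nb ####.: next=#  (t=0,i=13, bit30=1)
  nb ###.#: next=.  (t=0,i=0, bit29=0)
  nb ###..: next=.  (t=0,i=19, bit28=0)
  nb ##.##: next=#  (t=0,i=1, bit27=1)
  nb ##.#.: next=#  (t=1,i=14, bit26=1)
  nb ##..#: next=.  (t=0,i=4, bit25=0)
  nb ##...: next=.  (t=0,i=8, bit24=0)
  nb #.###: next=.  (t=0,i=16, bit23=0)
  nb #.##.: next=#  (t=0,i=2, bit22=1)
  nb #.#.#: next=.  (t=1,i=15, bit21=0)
  nb #.#..: next=.  (t=2,i=14, bit20=0)
  nb #..##: next=#  (t=0,i=5, bit19=1)
  nb #..#.: next=.  (t=2,i=16, bit18=0)
  nb #...#: next=.  (t=0,i=9, bit17=0)
  nb #....: next=#  (t=4,i=14, bit16=1)
  nb .####: next=#  (t=0,i=12, bit15=1)
  nb .###.: next=#  (t=0,i=23, bit14=1)
  nb .##.#: next=.  (t=7,i=14, bit13=0)
  nb .##..: next=.  (t=0,i=3, bit12=0)
  nb .#.##: next=.  (t=1,i=16, bit11=0)
  nb .#.#.: next=.  (t=3,i=14, bit10=0)
  nb .#..#: next=#  (t=2,i=15, bit9=1)
  nb .#...: next=.  (t=4,i=13, bit8=0)
  nb ..###: next=#  (t=0,i=11, bit7=1)
  nb ..##.: next=#  (t=0,i=6, bit6=1)
  nb ..#.#: next=#  (t=4,i=18, bit5=1)
  nb ..#..: next=#  (t=2,i=17, bit4=1)
  nb ...##: next=#  (t=0,i=10, bit3=1)
  nb ...#.: next=#  (t=4,i=17, bit2=1)
  nb ....#: next=#  (t=4,i=16, bit1=1)
  nb .....: next=#  (t=4,i=15, bit0=1)
  bits 01001100010010011100001011111111 = 1279902463

1279902463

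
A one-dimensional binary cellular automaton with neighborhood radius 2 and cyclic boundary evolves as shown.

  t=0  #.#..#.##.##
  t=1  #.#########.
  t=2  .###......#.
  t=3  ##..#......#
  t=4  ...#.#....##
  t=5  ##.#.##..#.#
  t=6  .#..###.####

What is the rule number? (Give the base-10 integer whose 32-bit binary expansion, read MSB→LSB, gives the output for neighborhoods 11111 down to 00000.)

  ##### -> .   bit 31 = 0  t=1,i=4
  ####. -> .   bit 30 = 0  t=1,i=9
  ###.# -> #   bit 29 = 1  t=0,i=0
  ###.. -> .   bit 28 = 0  t=2,i=3
  ##.## -> #   bit 27 = 1  t=0,i=9
  ##.#. -> .   bit 26 = 0  t=0,i=1
  ##..# -> .   bit 25 = 0  t=3,i=2
  ##... -> #   bit 24 = 1  t=2,i=4
  #.### -> #   bit 23 = 1  t=0,i=10
  #.##. -> #   bit 22 = 1  t=0,i=7
  #.#.# -> .   bit 21 = 0  t=1,i=0
  #.#.. -> #   bit 20 = 1  t=0,i=2
  #..## -> #   bit 19 = 1  t=2,i=0
  #..#. -> #   bit 18 = 1  t=0,i=4
  #...# -> #   bit 17 = 1  t=4,i=1
  #.... -> .   bit 16 = 0  t=2,i=5
  .#### -> #   bit 15 = 1  t=1,i=3
  .###. -> .   bit 14 = 0  t=0,i=11
  .##.# -> #   bit 13 = 1  t=0,i=8
  .##.. -> #   bit 12 = 1  t=4,i=11
  .#.## -> #   bit 11 = 1  t=0,i=6
  .#.#. -> .   bit 10 = 0  t=4,i=4
  .#..# -> #   bit 9 = 1  t=0,i=3
  .#... -> #   bit 8 = 1  t=3,i=5
  ..### -> #   bit 7 = 1  t=2,i=1
  ..##. -> .   bit 6 = 0  t=4,i=10
  ..#.# -> #   bit 5 = 1  t=0,i=5
  ..#.. -> .   bit 4 = 0  t=2,i=10
  ...## -> #   bit 3 = 1  t=3,i=10
  ...#. -> .   bit 2 = 0  t=2,i=9
  ....# -> .   bit 1 = 0  t=2,i=8
  ..... -> .   bit 0 = 0  t=2,i=6
  bits 00101001110111101011101110101000 = 702462888

702462888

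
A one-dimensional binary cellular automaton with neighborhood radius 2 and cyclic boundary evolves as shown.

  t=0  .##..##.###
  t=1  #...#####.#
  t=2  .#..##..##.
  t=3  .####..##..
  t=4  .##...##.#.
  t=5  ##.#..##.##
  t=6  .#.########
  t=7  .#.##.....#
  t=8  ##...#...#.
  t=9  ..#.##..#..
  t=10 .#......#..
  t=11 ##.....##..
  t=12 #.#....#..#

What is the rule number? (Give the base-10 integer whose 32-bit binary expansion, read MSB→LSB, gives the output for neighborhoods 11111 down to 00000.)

699967188

  [31] ##### => .  t=1,i=6
  [30] ####. => .  t=1,i=7
  [29] ###.# => #  t=0,i=10
  [28] ###.. => .  t=3,i=4
  [27] ##.## => #  t=0,i=0
  [26] ##.#. => .  t=4,i=8
  [25] ##..# => .  t=0,i=3
  [24] ##... => #  t=1,i=1
  [23] #.### => #  t=0,i=8
  [22] #.##. => .  t=0,i=1
  [21] #.#.# => #  t=6,i=1
  [20] #.#.. => #  t=4,i=9
  [19] #..## => #  t=0,i=4
  [18] #..#. => .  t=2,i=0
  [17] #...# => .  t=1,i=2
  [16] #.... => .  t=7,i=6
  [15] .#### => #  t=1,i=5
  [14] .###. => .  t=0,i=9
  [13] .##.# => #  t=0,i=6
  [12] .##.. => .  t=0,i=2
  [11] .#.## => .  t=6,i=2
  [10] .#.#. => #  t=7,i=0
  [9] .#..# => #  t=2,i=2
  [8] .#... => .  t=8,i=6
  [7] ..### => #  t=1,i=4
  [6] ..##. => #  t=0,i=5
  [5] ..#.# => .  t=7,i=10
  [4] ..#.. => #  t=2,i=1
  [3] ...## => .  t=1,i=3
  [2] ...#. => #  t=7,i=9
  [1] ....# => .  t=7,i=8
  [0] ..... => .  t=7,i=7
  bits 00101001101110001010011011010100 = 699967188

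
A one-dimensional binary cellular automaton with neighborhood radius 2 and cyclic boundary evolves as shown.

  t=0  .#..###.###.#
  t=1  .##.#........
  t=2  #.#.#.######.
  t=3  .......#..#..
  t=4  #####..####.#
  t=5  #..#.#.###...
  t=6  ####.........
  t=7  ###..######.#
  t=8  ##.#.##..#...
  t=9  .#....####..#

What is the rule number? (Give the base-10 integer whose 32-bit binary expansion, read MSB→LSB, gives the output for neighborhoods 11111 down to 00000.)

  [31] ##### => .  t=2,i=8
  [30] ####. => #  t=2,i=10
  [29] ###.# => .  t=0,i=6
  [28] ###.. => .  t=4,i=4
  [27] ##.## => .  t=0,i=7
  [26] ##.#. => .  t=0,i=11
  [25] ##..# => #  t=4,i=5
  [24] ##... => .  t=5,i=10
  [23] #.### => .  t=0,i=8
  [22] #.##. => .  t=8,i=5
  [21] #.#.# => .  t=0,i=12
  [20] #.#.. => #  t=0,i=1
  [19] #..## => .  t=0,i=3
  [18] #..#. => #  t=3,i=9
  [17] #...# => .  t=5,i=11
  [16] #.... => #  t=1,i=6
  [15] .#### => #  t=2,i=7
  [14] .###. => .  t=0,i=5
  [13] .##.# => #  t=1,i=2
  [12] .##.. => #  t=8,i=6
  [11] .#.## => .  t=2,i=5
  [10] .#.#. => .  t=0,i=0
  [9] .#..# => #  t=0,i=2
  [8] .#... => .  t=1,i=5
  [7] ..### => #  t=0,i=4
  [6] ..##. => .  t=1,i=1
  [5] ..#.# => #  t=5,i=3
  [4] ..#.. => #  t=3,i=7
  [3] ...## => #  t=1,i=0
  [2] ...#. => .  t=3,i=6
  [1] ....# => .  t=1,i=12
  [0] ..... => #  t=1,i=7
  bits 01000010000101011011001010111001 = 1108718265

1108718265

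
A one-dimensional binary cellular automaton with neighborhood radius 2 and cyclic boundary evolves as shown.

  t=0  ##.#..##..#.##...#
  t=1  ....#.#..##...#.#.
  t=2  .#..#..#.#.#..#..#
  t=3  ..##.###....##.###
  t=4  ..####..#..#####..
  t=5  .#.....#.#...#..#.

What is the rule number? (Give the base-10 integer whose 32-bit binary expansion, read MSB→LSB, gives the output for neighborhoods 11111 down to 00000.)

  [31] ##### => #  t=4,i=13
  [30] ####. => .  t=4,i=4
  [29] ###.# => .  t=0,i=1
  [28] ###.. => .  t=3,i=7
  [27] ##.## => #  t=3,i=4
  [26] ##.#. => .  t=0,i=2
  [25] ##..# => .  t=0,i=8
  [24] ##... => #  t=0,i=14
  [23] #.### => #  t=3,i=5
  [22] #.##. => .  t=0,i=12
  [21] #.#.# => .  t=2,i=9
  [20] #.#.. => .  t=0,i=3
  [19] #..## => .  t=0,i=5
  [18] #..#. => #  t=0,i=9
  [17] #...# => .  t=0,i=15
  [16] #.... => .  t=1,i=0
  [15] .#### => .  t=4,i=3
  [14] .###. => .  t=0,i=0
  [13] .##.# => #  t=3,i=3
  [12] .##.. => .  t=0,i=7
  [11] .#.## => .  t=0,i=11
  [10] .#.#. => .  t=1,i=5
  [9] .#..# => #  t=0,i=4
  [8] .#... => #  t=1,i=17
  [7] ..### => .  t=0,i=17
  [6] ..##. => #  t=0,i=6
  [5] ..#.# => #  t=0,i=10
  [4] ..#.. => .  t=2,i=4
  [3] ...## => #  t=0,i=16
  [2] ...#. => .  t=1,i=3
  [1] ....# => .  t=1,i=2
  [0] ..... => #  t=1,i=1
  bits 10001001100001000010001101101001 = 2307138409

2307138409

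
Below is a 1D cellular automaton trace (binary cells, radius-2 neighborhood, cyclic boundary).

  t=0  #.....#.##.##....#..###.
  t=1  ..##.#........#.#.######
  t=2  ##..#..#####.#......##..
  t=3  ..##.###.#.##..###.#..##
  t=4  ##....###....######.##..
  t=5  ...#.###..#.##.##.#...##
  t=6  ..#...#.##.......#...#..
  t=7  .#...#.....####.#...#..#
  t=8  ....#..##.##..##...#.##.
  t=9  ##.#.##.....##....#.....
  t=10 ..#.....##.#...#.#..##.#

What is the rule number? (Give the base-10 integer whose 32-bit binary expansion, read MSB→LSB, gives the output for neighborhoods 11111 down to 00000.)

  nb #####: next=#  (t=1,i=20, bit31=1)
  nb ####.: next=.  (t=1,i=22, bit30=0)
  nb ###.#: next=#  (t=0,i=22, bit29=1)
  nb ###..: next=.  (t=1,i=23, bit28=0)
  nb ##.##: next=.  (t=0,i=10, bit27=0)
  nb ##.#.: next=#  (t=0,i=23, bit26=1)
  nb ##..#: next=#  (t=1,i=0, bit25=1)
  nb ##...: next=.  (t=0,i=13, bit24=0)
  nb #.###: next=.  (t=1,i=18, bit23=0)
  nb #.##.: next=.  (t=0,i=8, bit22=0)
  nb #.#.#: next=.  (t=1,i=16, bit21=0)
  nb #.#..: next=.  (t=0,i=0, bit20=0)
  nb #..##: next=#  (t=0,i=19, bit19=1)
  nb #..#.: next=#  (t=2,i=3, bit18=1)
  nb #...#: next=.  (t=5,i=1, bit17=0)
  nb #....: next=#  (t=0,i=2, bit16=1)
  nb .####: next=.  (t=1,i=19, bit15=0)
  nb .###.: next=#  (t=0,i=21, bit14=1)
  nb .##.#: next=.  (t=0,i=9, bit13=0)
  nb .##..: next=.  (t=0,i=12, bit12=0)
  nb .#.##: next=.  (t=0,i=7, bit11=0)
  nb .#.#.: next=.  (t=1,i=15, bit10=0)
  nb .#..#: next=#  (t=0,i=18, bit9=1)
  nb .#...: next=.  (t=0,i=1, bit8=0)
  nb ..###: next=#  (t=0,i=20, bit7=1)
  nb ..##.: next=.  (t=1,i=2, bit6=0)
  nb ..#.#: next=.  (t=0,i=6, bit5=0)
  nb ..#..: next=.  (t=0,i=17, bit4=0)
  nb ...##: next=#  (t=2,i=19, bit3=1)
  nb ...#.: next=#  (t=0,i=5, bit2=1)
  nb ....#: next=.  (t=0,i=4, bit1=0)
  nb .....: next=#  (t=0,i=3, bit0=1)
  bits 10100110000011010100001010001101 = 2785886861

2785886861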